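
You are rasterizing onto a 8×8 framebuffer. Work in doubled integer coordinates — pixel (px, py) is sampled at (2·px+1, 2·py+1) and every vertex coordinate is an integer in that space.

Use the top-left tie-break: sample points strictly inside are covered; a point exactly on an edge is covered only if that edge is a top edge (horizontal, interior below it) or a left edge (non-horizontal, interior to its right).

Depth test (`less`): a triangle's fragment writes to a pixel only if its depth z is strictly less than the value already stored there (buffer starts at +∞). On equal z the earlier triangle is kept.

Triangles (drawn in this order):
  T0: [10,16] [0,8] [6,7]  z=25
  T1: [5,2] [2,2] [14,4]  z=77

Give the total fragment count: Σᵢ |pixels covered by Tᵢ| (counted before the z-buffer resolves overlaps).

T0:
  2·area = 58
  edge (10, 16)→(0, 8): d=(-10,-8) top-left  bias=+0
  edge (0, 8)→(6, 7): d=(6,-1) top-left  bias=+0
  edge (6, 7)→(10, 16): d=(4,9) right/bottom  bias=-1
    (1,4)@(3, 9): e=[14,9,35] → #
    (2,4)@(5, 9): e=[30,11,17] → #
    (3,4)@(7, 9): e=[46,13,-1] → ·
    (1,5)@(3, 11): e=[-6,21,43] → ·
    (2,5)@(5, 11): e=[10,23,25] → #
    (3,5)@(7, 11): e=[26,25,7] → #
    (4,5)@(9, 11): e=[42,27,-11] → ·
    (2,6)@(5, 13): e=[-10,35,33] → ·
    (3,6)@(7, 13): e=[6,37,15] → #
    (4,6)@(9, 13): e=[22,39,-3] → ·
    (3,7)@(7, 15): e=[-14,49,23] → ·
    (4,7)@(9, 15): e=[2,51,5] → #
  covered (6 px):
    · · · · · · · ·
    · · · · · · · ·
    · · · · · · · ·
    · · · · · · · ·
    · # # · · · · ·
    · · # # · · · ·
    · · · # · · · ·
    · · · · # · · ·
T1:
  2·area = 6  (B↔C swapped to make it positive)
  edge (5, 2)→(14, 4): d=(9,2) right/bottom  bias=-1
  edge (14, 4)→(2, 2): d=(-12,-2) top-left  bias=+0
  edge (2, 2)→(5, 2): d=(3,0) top-left  bias=+0
    (4,1)@(9, 3): e=[1,2,3] → #
    (5,1)@(11, 3): e=[-3,6,3] → ·
    (4,2)@(9, 5): e=[19,-22,9] → ·
  covered (1 px):
    · · · · · · · ·
    · · · · # · · ·
    · · · · · · · ·
    · · · · · · · ·
    · · · · · · · ·
    · · · · · · · ·
    · · · · · · · ·
    · · · · · · · ·

Final: 7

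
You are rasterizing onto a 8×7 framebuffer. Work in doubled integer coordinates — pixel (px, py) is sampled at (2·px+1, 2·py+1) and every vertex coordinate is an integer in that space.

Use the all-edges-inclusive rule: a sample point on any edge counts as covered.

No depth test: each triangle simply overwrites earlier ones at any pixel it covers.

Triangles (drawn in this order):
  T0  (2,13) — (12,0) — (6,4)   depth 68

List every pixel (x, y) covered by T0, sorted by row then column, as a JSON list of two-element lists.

T0:
  2·area = 38  (B↔C swapped to make it positive)
  edge (2, 13)→(6, 4): d=(4,-9) inclusive
  edge (6, 4)→(12, 0): d=(6,-4) inclusive
  edge (12, 0)→(2, 13): d=(-10,13) inclusive
    (5,0)@(11, 1): e=[33,2,3] → #
    (6,0)@(13, 1): e=[51,10,-23] → ·
    (4,1)@(9, 3): e=[23,6,9] → #
    (5,1)@(11, 3): e=[41,14,-17] → ·
    (3,2)@(7, 5): e=[13,10,15] → #
    (4,2)@(9, 5): e=[31,18,-11] → ·
    (2,3)@(5, 7): e=[3,14,21] → #
    (3,3)@(7, 7): e=[21,22,-5] → ·
    (2,4)@(5, 9): e=[11,26,1] → #
    (3,4)@(7, 9): e=[29,34,-25] → ·
    (1,5)@(3, 11): e=[1,30,7] → #
    (2,5)@(5, 11): e=[19,38,-19] → ·
  covered (6 px):
    · · · · · # · ·
    · · · · # · · ·
    · · · # · · · ·
    · · # · · · · ·
    · · # · · · · ·
    · # · · · · · ·
    · · · · · · · ·

Answer: [[5,0],[4,1],[3,2],[2,3],[2,4],[1,5]]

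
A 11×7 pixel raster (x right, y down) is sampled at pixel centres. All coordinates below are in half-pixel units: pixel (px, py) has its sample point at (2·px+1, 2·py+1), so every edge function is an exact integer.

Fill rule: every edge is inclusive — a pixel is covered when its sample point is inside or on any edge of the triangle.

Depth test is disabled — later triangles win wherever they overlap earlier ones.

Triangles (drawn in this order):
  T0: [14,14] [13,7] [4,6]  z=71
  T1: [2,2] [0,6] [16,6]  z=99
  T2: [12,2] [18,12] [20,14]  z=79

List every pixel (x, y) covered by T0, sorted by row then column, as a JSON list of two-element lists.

T0:
  2·area = 62  (B↔C swapped to make it positive)
  edge (14, 14)→(4, 6): d=(-10,-8) inclusive
  edge (4, 6)→(13, 7): d=(9,1) inclusive
  edge (13, 7)→(14, 14): d=(1,7) inclusive
    (3,3)@(7, 7): e=[14,6,42] → X
    (4,3)@(9, 7): e=[30,4,28] → X
    (5,3)@(11, 7): e=[46,2,14] → X
    (6,3)@(13, 7): e=[62,0,0] → X  [on edge]
    (7,3)@(15, 7): e=[78,-2,-14] → .
    (3,4)@(7, 9): e=[-6,24,44] → .
    (4,4)@(9, 9): e=[10,22,30] → X
    (7,4)@(15, 9): e=[58,16,-12] → .
    (4,5)@(9, 11): e=[-10,40,32] → .
    (5,5)@(11, 11): e=[6,38,18] → X
    (7,5)@(15, 11): e=[38,34,-10] → .
    (5,6)@(11, 13): e=[-14,56,20] → .
  covered (10 px):
    . . . . . . . . . . .
    . . . . . . . . . . .
    . . . . . . . . . . .
    . . . X X X X . . . .
    . . . . X X X . . . .
    . . . . . X X . . . .
    . . . . . . X . . . .
T1:
  2·area = 64  (B↔C swapped to make it positive)
  edge (2, 2)→(16, 6): d=(14,4) inclusive
  edge (16, 6)→(0, 6): d=(-16,0) inclusive
  edge (0, 6)→(2, 2): d=(2,-4) inclusive
    (1,1)@(3, 3): e=[10,48,6] → X
    (2,1)@(5, 3): e=[2,48,14] → X
    (3,1)@(7, 3): e=[-6,48,22] → .
    (0,2)@(1, 5): e=[46,16,2] → X
    (3,2)@(7, 5): e=[22,16,26] → X
    (4,2)@(9, 5): e=[14,16,34] → X
    (5,2)@(11, 5): e=[6,16,42] → X
    (6,2)@(13, 5): e=[-2,16,50] → .
    (0,3)@(1, 7): e=[74,-16,6] → .
    (1,3)@(3, 7): e=[66,-16,14] → .
    (2,3)@(5, 7): e=[58,-16,22] → .
    (3,3)@(7, 7): e=[50,-16,30] → .
  covered (8 px):
    . . . . . . . . . . .
    . X X . . . . . . . .
    X X X X X X . . . . .
    . . . . . . . . . . .
    . . . . . . . . . . .
    . . . . . . . . . . .
    . . . . . . . . . . .
T2:
  2·area = 8  (B↔C swapped to make it positive)
  edge (12, 2)→(20, 14): d=(8,12) inclusive
  edge (20, 14)→(18, 12): d=(-2,-2) inclusive
  edge (18, 12)→(12, 2): d=(-6,-10) inclusive
    (3,0)@(7, 1): e=[52,0,-44] → .  [on edge]
    (4,1)@(9, 3): e=[44,0,-36] → .  [on edge]
    (5,2)@(11, 5): e=[36,0,-28] → .  [on edge]
    (6,3)@(13, 7): e=[28,0,-20] → .  [on edge]
    (7,3)@(15, 7): e=[4,4,0] → X  [on edge]
    (8,3)@(17, 7): e=[-20,8,20] → .
    (7,4)@(15, 9): e=[20,0,-12] → .  [on edge]
    (8,5)@(17, 11): e=[12,0,-4] → .  [on edge]
    (9,6)@(19, 13): e=[4,0,4] → X  [on edge]
    (10,6)@(21, 13): e=[-20,4,24] → .
  covered (2 px):
    . . . . . . . . . . .
    . . . . . . . . . . .
    . . . . . . . . . . .
    . . . . . . . X . . .
    . . . . . . . . . . .
    . . . . . . . . . . .
    . . . . . . . . . X .

Answer: [[3,3],[4,3],[5,3],[6,3],[4,4],[5,4],[6,4],[5,5],[6,5],[6,6]]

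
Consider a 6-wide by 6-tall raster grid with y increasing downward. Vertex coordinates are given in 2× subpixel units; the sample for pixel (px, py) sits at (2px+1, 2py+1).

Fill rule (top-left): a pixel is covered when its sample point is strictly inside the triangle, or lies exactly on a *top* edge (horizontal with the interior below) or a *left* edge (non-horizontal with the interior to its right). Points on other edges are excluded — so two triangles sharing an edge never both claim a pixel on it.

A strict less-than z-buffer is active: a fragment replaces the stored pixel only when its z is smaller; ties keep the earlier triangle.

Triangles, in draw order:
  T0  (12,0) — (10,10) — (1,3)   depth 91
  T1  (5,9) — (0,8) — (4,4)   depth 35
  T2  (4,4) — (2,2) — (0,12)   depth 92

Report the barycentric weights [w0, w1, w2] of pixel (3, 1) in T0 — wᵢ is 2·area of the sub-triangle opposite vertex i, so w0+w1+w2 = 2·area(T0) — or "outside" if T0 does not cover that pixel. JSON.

T0:
  2·area = 104
  edge (12, 0)→(10, 10): d=(-2,10) right/bottom  bias=-1
  edge (10, 10)→(1, 3): d=(-9,-7) top-left  bias=+0
  edge (1, 3)→(12, 0): d=(11,-3) top-left  bias=+0
    (4,0)@(9, 1): e=[28,74,2] → X
    (5,0)@(11, 1): e=[8,88,8] → X
    (0,1)@(1, 3): e=[104,0,0] → X  [on edge]
    (1,1)@(3, 3): e=[84,14,6] → X
    (2,1)@(5, 3): e=[64,28,12] → X
    (3,1)@(7, 3): e=[44,42,18] → X
    (0,2)@(1, 5): e=[100,-18,22] → .
    (1,2)@(3, 5): e=[80,-4,28] → .
    (2,2)@(5, 5): e=[60,10,34] → X
    (5,2)@(11, 5): e=[0,52,52] → .  [on edge]
    (2,3)@(5, 7): e=[56,-8,56] → .
    (3,3)@(7, 7): e=[36,6,62] → X
  covered (14 px):
    . . . . X X
    X X X X X X
    . . X X X .
    . . . X X .
    . . . . X .
    . . . . . .
T1:
  2·area = 24
  edge (5, 9)→(0, 8): d=(-5,-1) top-left  bias=+0
  edge (0, 8)→(4, 4): d=(4,-4) top-left  bias=+0
  edge (4, 4)→(5, 9): d=(1,5) right/bottom  bias=-1
    (3,0)@(7, 1): e=[42,0,-18] → .  [on edge]
    (2,1)@(5, 3): e=[30,0,-6] → .  [on edge]
    (1,2)@(3, 5): e=[18,0,6] → X  [on edge]
    (2,2)@(5, 5): e=[20,8,-4] → .
    (0,3)@(1, 7): e=[6,0,18] → X  [on edge]
    (2,3)@(5, 7): e=[10,16,-2] → .
    (0,4)@(1, 9): e=[-4,8,20] → .
    (1,4)@(3, 9): e=[-2,16,10] → .
    (2,4)@(5, 9): e=[0,24,0] → .  [on edge]
  covered (3 px):
    . . . . . .
    . . . . . .
    . X . . . .
    X X . . . .
    . . . . . .
    . . . . . .
T2:
  2·area = 24  (B↔C swapped to make it positive)
  edge (4, 4)→(0, 12): d=(-4,8) right/bottom  bias=-1
  edge (0, 12)→(2, 2): d=(2,-10) top-left  bias=+0
  edge (2, 2)→(4, 4): d=(2,2) right/bottom  bias=-1
    (0,0)@(1, 1): e=[36,-12,0] → .  [on edge]
    (1,1)@(3, 3): e=[12,12,0] → .  [on edge]
    (1,2)@(3, 5): e=[4,16,4] → X
    (2,2)@(5, 5): e=[-12,36,0] → .  [on edge]
    (0,3)@(1, 7): e=[12,0,12] → X  [on edge]
    (1,3)@(3, 7): e=[-4,20,8] → .
    (3,3)@(7, 7): e=[-36,60,0] → .  [on edge]
    (0,4)@(1, 9): e=[4,4,16] → X
    (1,4)@(3, 9): e=[-12,24,12] → .
    (4,4)@(9, 9): e=[-60,84,0] → .  [on edge]
    (0,5)@(1, 11): e=[-4,8,20] → .
    (5,5)@(11, 11): e=[-84,108,0] → .  [on edge]
  covered (3 px):
    . . . . . .
    . . . . . .
    . X . . . .
    X . . . . .
    X . . . . .
    . . . . . .

Final: [42,18,44]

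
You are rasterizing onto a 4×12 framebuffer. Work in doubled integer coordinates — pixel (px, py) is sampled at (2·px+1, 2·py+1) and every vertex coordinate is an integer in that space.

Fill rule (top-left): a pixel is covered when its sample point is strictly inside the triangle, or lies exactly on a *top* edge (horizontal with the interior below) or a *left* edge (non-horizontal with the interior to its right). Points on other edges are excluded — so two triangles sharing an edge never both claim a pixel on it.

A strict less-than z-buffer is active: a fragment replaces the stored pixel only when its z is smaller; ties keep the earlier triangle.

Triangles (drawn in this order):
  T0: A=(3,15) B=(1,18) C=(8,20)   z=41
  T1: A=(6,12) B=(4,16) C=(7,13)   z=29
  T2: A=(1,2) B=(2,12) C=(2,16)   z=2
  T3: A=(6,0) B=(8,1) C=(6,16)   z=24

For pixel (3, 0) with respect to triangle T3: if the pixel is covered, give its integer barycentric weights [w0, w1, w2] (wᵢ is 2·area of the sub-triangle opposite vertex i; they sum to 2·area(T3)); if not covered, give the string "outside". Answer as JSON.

T0:
  2·area = 25  (B↔C swapped to make it positive)
  edge (3, 15)→(8, 20): d=(5,5) right/bottom  bias=-1
  edge (8, 20)→(1, 18): d=(-7,-2) top-left  bias=+0
  edge (1, 18)→(3, 15): d=(2,-3) top-left  bias=+0
    (3,4)@(7, 9): e=[-50,75,0] → ·  [on edge]
    (0,6)@(1, 13): e=[0,35,-10] → ·  [on edge]
    (1,7)@(3, 15): e=[0,25,0] → ·  [on edge]
    (1,8)@(3, 17): e=[10,11,4] → #
    (2,8)@(5, 17): e=[0,15,10] → ·  [on edge]
    (1,9)@(3, 19): e=[20,-3,8] → ·
    (2,9)@(5, 19): e=[10,1,14] → #
    (3,9)@(7, 19): e=[0,5,20] → ·  [on edge]
    (2,10)@(5, 21): e=[20,-13,18] → ·
  covered (2 px):
    · · · ·
    · · · ·
    · · · ·
    · · · ·
    · · · ·
    · · · ·
    · · · ·
    · · · ·
    · # · ·
    · · # ·
    · · · ·
    · · · ·
T1:
  2·area = 6  (B↔C swapped to make it positive)
  edge (6, 12)→(7, 13): d=(1,1) right/bottom  bias=-1
  edge (7, 13)→(4, 16): d=(-3,3) right/bottom  bias=-1
  edge (4, 16)→(6, 12): d=(2,-4) top-left  bias=+0
    (0,3)@(1, 7): e=[0,36,-30] → ·  [on edge]
    (1,4)@(3, 9): e=[0,24,-18] → ·  [on edge]
    (2,5)@(5, 11): e=[0,12,-6] → ·  [on edge]
    (3,6)@(7, 13): e=[0,0,6] → ·  [on edge]
    (2,7)@(5, 15): e=[4,0,2] → ·  [on edge]
    (1,8)@(3, 17): e=[8,0,-2] → ·  [on edge]
    (0,9)@(1, 19): e=[12,0,-6] → ·  [on edge]
  covered (0 px):
    · · · ·
    · · · ·
    · · · ·
    · · · ·
    · · · ·
    · · · ·
    · · · ·
    · · · ·
    · · · ·
    · · · ·
    · · · ·
    · · · ·
T2:
  2·area = 4
  edge (1, 2)→(2, 12): d=(1,10) right/bottom  bias=-1
  edge (2, 12)→(2, 16): d=(0,4) right/bottom  bias=-1
  edge (2, 16)→(1, 2): d=(-1,-14) top-left  bias=+0
  covered (0 px):
    · · · ·
    · · · ·
    · · · ·
    · · · ·
    · · · ·
    · · · ·
    · · · ·
    · · · ·
    · · · ·
    · · · ·
    · · · ·
    · · · ·
T3:
  2·area = 32
  edge (6, 0)→(8, 1): d=(2,1) right/bottom  bias=-1
  edge (8, 1)→(6, 16): d=(-2,15) right/bottom  bias=-1
  edge (6, 16)→(6, 0): d=(0,-16) top-left  bias=+0
    (3,0)@(7, 1): e=[1,15,16] → #
    (3,1)@(7, 3): e=[5,11,16] → #
    (3,2)@(7, 5): e=[9,7,16] → #
    (3,3)@(7, 7): e=[13,3,16] → #
    (3,4)@(7, 9): e=[17,-1,16] → ·
  covered (4 px):
    · · · #
    · · · #
    · · · #
    · · · #
    · · · ·
    · · · ·
    · · · ·
    · · · ·
    · · · ·
    · · · ·
    · · · ·
    · · · ·

Result: [15,16,1]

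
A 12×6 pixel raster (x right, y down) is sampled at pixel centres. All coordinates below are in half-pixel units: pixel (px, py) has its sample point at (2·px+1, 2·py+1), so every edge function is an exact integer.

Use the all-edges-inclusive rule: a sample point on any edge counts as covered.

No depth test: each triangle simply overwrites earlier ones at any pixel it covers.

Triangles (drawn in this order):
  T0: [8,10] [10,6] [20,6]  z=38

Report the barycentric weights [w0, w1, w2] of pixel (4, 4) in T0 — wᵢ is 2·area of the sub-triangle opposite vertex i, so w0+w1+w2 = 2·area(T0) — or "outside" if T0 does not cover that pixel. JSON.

T0:
  2·area = 40
  edge (8, 10)→(10, 6): d=(2,-4) inclusive
  edge (10, 6)→(20, 6): d=(10,0) inclusive
  edge (20, 6)→(8, 10): d=(-12,4) inclusive
    (11,2)@(23, 5): e=[50,-10,0] → ·  [on edge]
    (5,3)@(11, 7): e=[6,10,24] → #
    (6,3)@(13, 7): e=[14,10,16] → #
    (7,3)@(15, 7): e=[22,10,8] → #
    (8,3)@(17, 7): e=[30,10,0] → #  [on edge]
    (9,3)@(19, 7): e=[38,10,-8] → ·
    (4,4)@(9, 9): e=[2,30,8] → #
    (5,4)@(11, 9): e=[10,30,0] → #  [on edge]
    (6,4)@(13, 9): e=[18,30,-8] → ·
    (7,4)@(15, 9): e=[26,30,-16] → ·
    (8,4)@(17, 9): e=[34,30,-24] → ·
    (2,5)@(5, 11): e=[-10,50,0] → ·  [on edge]
  covered (6 px):
    · · · · · · · · · · · ·
    · · · · · · · · · · · ·
    · · · · · · · · · · · ·
    · · · · · # # # # · · ·
    · · · · # # · · · · · ·
    · · · · · · · · · · · ·

Answer: [30,8,2]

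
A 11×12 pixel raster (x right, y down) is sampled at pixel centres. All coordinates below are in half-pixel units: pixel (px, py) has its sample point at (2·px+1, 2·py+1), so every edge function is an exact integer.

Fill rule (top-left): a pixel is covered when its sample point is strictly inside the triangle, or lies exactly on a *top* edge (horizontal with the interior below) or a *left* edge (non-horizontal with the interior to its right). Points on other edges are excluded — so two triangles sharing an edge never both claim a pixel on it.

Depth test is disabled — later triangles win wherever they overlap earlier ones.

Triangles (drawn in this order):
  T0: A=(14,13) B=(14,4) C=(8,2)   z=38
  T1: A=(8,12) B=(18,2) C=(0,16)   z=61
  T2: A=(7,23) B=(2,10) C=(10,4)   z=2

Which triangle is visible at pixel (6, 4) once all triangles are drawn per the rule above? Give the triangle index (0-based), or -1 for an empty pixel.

T0:
  2·area = 54  (B↔C swapped to make it positive)
  edge (14, 13)→(8, 2): d=(-6,-11) top-left  bias=+0
  edge (8, 2)→(14, 4): d=(6,2) right/bottom  bias=-1
  edge (14, 4)→(14, 13): d=(0,9) right/bottom  bias=-1
    (2,0)@(5, 1): e=[-27,0,81] → ·  [on edge]
    (4,1)@(9, 3): e=[5,4,45] → █
    (5,1)@(11, 3): e=[27,0,27] → ·  [on edge]
    (4,2)@(9, 5): e=[-7,16,45] → ·
    (5,2)@(11, 5): e=[15,12,27] → █
    (6,2)@(13, 5): e=[37,8,9] → █
    (7,2)@(15, 5): e=[59,4,-9] → ·
    (8,2)@(17, 5): e=[81,0,-27] → ·  [on edge]
    (5,3)@(11, 7): e=[3,24,27] → █
    (7,3)@(15, 7): e=[47,16,-9] → ·
    (5,4)@(11, 9): e=[-9,36,27] → ·
    (6,4)@(13, 9): e=[13,32,9] → █
  covered (7 px):
    · · · · · · · · · · ·
    · · · · █ · · · · · ·
    · · · · · █ █ · · · ·
    · · · · · █ █ · · · ·
    · · · · · · █ · · · ·
    · · · · · · █ · · · ·
    · · · · · · · · · · ·
    · · · · · · · · · · ·
    · · · · · · · · · · ·
    · · · · · · · · · · ·
    · · · · · · · · · · ·
    · · · · · · · · · · ·
T1:
  2·area = 40  (B↔C swapped to make it positive)
  edge (8, 12)→(0, 16): d=(-8,4) right/bottom  bias=-1
  edge (0, 16)→(18, 2): d=(18,-14) top-left  bias=+0
  edge (18, 2)→(8, 12): d=(-10,10) right/bottom  bias=-1
    (9,0)@(19, 1): e=[44,-4,0] → ·  [on edge]
    (8,1)@(17, 3): e=[36,4,0] → ·  [on edge]
    (7,2)@(15, 5): e=[28,12,0] → ·  [on edge]
    (6,3)@(13, 7): e=[20,20,0] → ·  [on edge]
    (4,4)@(9, 9): e=[20,0,20] → █  [on edge]
    (5,4)@(11, 9): e=[12,28,0] → ·  [on edge]
    (3,5)@(7, 11): e=[12,8,20] → █
    (4,5)@(9, 11): e=[4,36,0] → ·  [on edge]
    (2,6)@(5, 13): e=[4,16,20] → █
    (3,6)@(7, 13): e=[-4,44,0] → ·  [on edge]
    (2,7)@(5, 15): e=[-12,52,0] → ·  [on edge]
    (1,8)@(3, 17): e=[-20,60,0] → ·  [on edge]
    (0,9)@(1, 19): e=[-28,68,0] → ·  [on edge]
  covered (3 px):
    · · · · · · · · · · ·
    · · · · · · · · · · ·
    · · · · · · · · · · ·
    · · · · · · · · · · ·
    · · · · █ · · · · · ·
    · · · █ · · · · · · ·
    · · █ · · · · · · · ·
    · · · · · · · · · · ·
    · · · · · · · · · · ·
    · · · · · · · · · · ·
    · · · · · · · · · · ·
    · · · · · · · · · · ·
T2:
  2·area = 134
  edge (7, 23)→(2, 10): d=(-5,-13) top-left  bias=+0
  edge (2, 10)→(10, 4): d=(8,-6) top-left  bias=+0
  edge (10, 4)→(7, 23): d=(-3,19) right/bottom  bias=-1
    (4,2)@(9, 5): e=[116,2,16] → █
    (5,2)@(11, 5): e=[142,14,-22] → ·
    (3,3)@(7, 7): e=[80,6,48] → █
    (5,3)@(11, 7): e=[132,30,-28] → ·
    (2,4)@(5, 9): e=[44,10,80] → █
    (5,4)@(11, 9): e=[122,46,-34] → ·
    (1,5)@(3, 11): e=[8,14,112] → █
    (4,5)@(9, 11): e=[86,50,-2] → ·
    (1,6)@(3, 13): e=[-2,30,106] → ·
    (2,6)@(5, 13): e=[24,42,68] → █
    (4,6)@(9, 13): e=[76,66,-8] → ·
    (2,7)@(5, 15): e=[14,58,62] → █
    (3,11)@(7, 23): e=[0,134,0] → ·  [on edge]
  covered (17 px):
    · · · · · · · · · · ·
    · · · · · · · · · · ·
    · · · · █ · · · · · ·
    · · · █ █ · · · · · ·
    · · █ █ █ · · · · · ·
    · █ █ █ · · · · · · ·
    · · █ █ · · · · · · ·
    · · █ █ · · · · · · ·
    · · █ █ · · · · · · ·
    · · · █ · · · · · · ·
    · · · █ · · · · · · ·
    · · · · · · · · · · ·

Z-buffer (winner per pixel, '.' = empty):
  . . . . . . . . . . .
  . . . . 0 . . . . . .
  . . . . 2 0 0 . . . .
  . . . 2 2 0 0 . . . .
  . . 2 2 2 . 0 . . . .
  . 2 2 2 . . 0 . . . .
  . . 2 2 . . . . . . .
  . . 2 2 . . . . . . .
  . . 2 2 . . . . . . .
  . . . 2 . . . . . . .
  . . . 2 . . . . . . .
  . . . . . . . . . . .

Result: 0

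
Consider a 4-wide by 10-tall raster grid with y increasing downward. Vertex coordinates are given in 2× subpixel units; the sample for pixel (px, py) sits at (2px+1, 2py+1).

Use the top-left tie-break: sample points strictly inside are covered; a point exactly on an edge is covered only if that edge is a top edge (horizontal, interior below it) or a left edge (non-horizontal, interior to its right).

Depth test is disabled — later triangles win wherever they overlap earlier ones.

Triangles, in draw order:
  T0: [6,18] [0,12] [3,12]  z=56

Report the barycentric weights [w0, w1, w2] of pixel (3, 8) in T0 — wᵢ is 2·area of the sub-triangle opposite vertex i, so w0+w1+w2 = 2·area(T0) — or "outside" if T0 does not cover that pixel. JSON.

T0:
  2·area = 18
  edge (6, 18)→(0, 12): d=(-6,-6) top-left  bias=+0
  edge (0, 12)→(3, 12): d=(3,0) top-left  bias=+0
  edge (3, 12)→(6, 18): d=(3,6) right/bottom  bias=-1
    (0,6)@(1, 13): e=[0,3,15] → X  [on edge]
    (1,6)@(3, 13): e=[12,3,3] → X
    (2,6)@(5, 13): e=[24,3,-9] → .
    (0,7)@(1, 15): e=[-12,9,21] → .
    (1,7)@(3, 15): e=[0,9,9] → X  [on edge]
    (2,7)@(5, 15): e=[12,9,-3] → .
    (1,8)@(3, 17): e=[-12,15,15] → .
    (2,8)@(5, 17): e=[0,15,3] → X  [on edge]
    (3,8)@(7, 17): e=[12,15,-9] → .
    (2,9)@(5, 19): e=[-12,21,9] → .
    (3,9)@(7, 19): e=[0,21,-3] → .  [on edge]
  covered (4 px):
    . . . .
    . . . .
    . . . .
    . . . .
    . . . .
    . . . .
    X X . .
    . X . .
    . . X .
    . . . .

Answer: "outside"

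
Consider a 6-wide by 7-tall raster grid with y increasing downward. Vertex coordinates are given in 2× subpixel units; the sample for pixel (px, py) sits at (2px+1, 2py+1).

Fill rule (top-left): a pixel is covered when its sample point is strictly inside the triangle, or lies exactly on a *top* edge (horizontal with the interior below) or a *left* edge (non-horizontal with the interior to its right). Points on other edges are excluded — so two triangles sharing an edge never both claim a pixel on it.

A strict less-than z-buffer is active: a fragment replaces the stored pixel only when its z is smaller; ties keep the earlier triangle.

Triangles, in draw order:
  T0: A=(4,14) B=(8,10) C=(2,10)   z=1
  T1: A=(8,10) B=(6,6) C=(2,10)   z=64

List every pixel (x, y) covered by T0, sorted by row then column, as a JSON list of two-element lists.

T0:
  2·area = 24  (B↔C swapped to make it positive)
  edge (4, 14)→(2, 10): d=(-2,-4) top-left  bias=+0
  edge (2, 10)→(8, 10): d=(6,0) top-left  bias=+0
  edge (8, 10)→(4, 14): d=(-4,4) right/bottom  bias=-1
    (5,3)@(11, 7): e=[42,-18,0] → .  [on edge]
    (4,4)@(9, 9): e=[30,-6,0] → .  [on edge]
    (1,5)@(3, 11): e=[2,6,16] → X
    (2,5)@(5, 11): e=[10,6,8] → X
    (3,5)@(7, 11): e=[18,6,0] → .  [on edge]
    (1,6)@(3, 13): e=[-2,18,8] → .
    (2,6)@(5, 13): e=[6,18,0] → .  [on edge]
  covered (2 px):
    . . . . . .
    . . . . . .
    . . . . . .
    . . . . . .
    . . . . . .
    . X X . . .
    . . . . . .
T1:
  2·area = 24  (B↔C swapped to make it positive)
  edge (8, 10)→(2, 10): d=(-6,0) right/bottom  bias=-1
  edge (2, 10)→(6, 6): d=(4,-4) top-left  bias=+0
  edge (6, 6)→(8, 10): d=(2,4) right/bottom  bias=-1
    (5,0)@(11, 1): e=[54,0,-30] → .  [on edge]
    (4,1)@(9, 3): e=[42,0,-18] → .  [on edge]
    (3,2)@(7, 5): e=[30,0,-6] → .  [on edge]
    (2,3)@(5, 7): e=[18,0,6] → X  [on edge]
    (3,3)@(7, 7): e=[18,8,-2] → .
    (1,4)@(3, 9): e=[6,0,18] → X  [on edge]
    (3,4)@(7, 9): e=[6,16,2] → X
    (4,4)@(9, 9): e=[6,24,-6] → .
    (0,5)@(1, 11): e=[-6,0,30] → .  [on edge]
    (1,5)@(3, 11): e=[-6,8,22] → .
    (2,5)@(5, 11): e=[-6,16,14] → .
    (3,5)@(7, 11): e=[-6,24,6] → .
  covered (4 px):
    . . . . . .
    . . . . . .
    . . . . . .
    . . X . . .
    . X X X . .
    . . . . . .
    . . . . . .

Result: [[1,5],[2,5]]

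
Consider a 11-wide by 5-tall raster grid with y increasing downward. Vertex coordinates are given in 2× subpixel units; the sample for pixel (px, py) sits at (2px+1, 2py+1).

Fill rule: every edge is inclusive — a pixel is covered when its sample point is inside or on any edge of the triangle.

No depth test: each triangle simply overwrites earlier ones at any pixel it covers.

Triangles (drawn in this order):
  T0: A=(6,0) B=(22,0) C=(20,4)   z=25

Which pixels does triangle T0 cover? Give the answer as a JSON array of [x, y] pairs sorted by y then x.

T0:
  2·area = 64
  edge (6, 0)→(22, 0): d=(16,0) inclusive
  edge (22, 0)→(20, 4): d=(-2,4) inclusive
  edge (20, 4)→(6, 0): d=(-14,-4) inclusive
    (5,0)@(11, 1): e=[16,42,6] → X
    (6,0)@(13, 1): e=[16,34,14] → X
    (7,0)@(15, 1): e=[16,26,22] → X
    (8,0)@(17, 1): e=[16,18,30] → X
    (9,0)@(19, 1): e=[16,10,38] → X
    (10,0)@(21, 1): e=[16,2,46] → X
    (5,1)@(11, 3): e=[48,38,-22] → .
    (6,1)@(13, 3): e=[48,30,-14] → .
    (7,1)@(15, 3): e=[48,22,-6] → .
    (8,1)@(17, 3): e=[48,14,2] → X
    (10,1)@(21, 3): e=[48,-2,18] → .
    (8,2)@(17, 5): e=[80,10,-26] → .
  covered (8 px):
    . . . . . X X X X X X
    . . . . . . . . X X .
    . . . . . . . . . . .
    . . . . . . . . . . .
    . . . . . . . . . . .

Final: [[5,0],[6,0],[7,0],[8,0],[9,0],[10,0],[8,1],[9,1]]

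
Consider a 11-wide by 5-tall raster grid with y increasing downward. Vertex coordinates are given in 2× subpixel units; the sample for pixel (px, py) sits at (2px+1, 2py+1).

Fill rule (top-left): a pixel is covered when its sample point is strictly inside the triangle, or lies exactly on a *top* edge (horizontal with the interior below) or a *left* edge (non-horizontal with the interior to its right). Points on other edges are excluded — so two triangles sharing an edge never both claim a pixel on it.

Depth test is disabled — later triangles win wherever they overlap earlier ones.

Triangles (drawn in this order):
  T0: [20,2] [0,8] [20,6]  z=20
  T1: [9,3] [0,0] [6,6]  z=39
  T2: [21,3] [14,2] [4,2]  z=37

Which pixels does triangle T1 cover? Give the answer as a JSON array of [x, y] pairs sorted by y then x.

T0:
  2·area = 80  (B↔C swapped to make it positive)
  edge (20, 2)→(20, 6): d=(0,4) right/bottom  bias=-1
  edge (20, 6)→(0, 8): d=(-20,2) right/bottom  bias=-1
  edge (0, 8)→(20, 2): d=(20,-6) top-left  bias=+0
    (8,1)@(17, 3): e=[12,66,2] → #
    (9,1)@(19, 3): e=[4,62,14] → #
    (10,1)@(21, 3): e=[-4,58,26] → ·
    (5,2)@(11, 5): e=[36,38,6] → #
    (6,2)@(13, 5): e=[28,34,18] → #
    (7,2)@(15, 5): e=[20,30,30] → #
    (10,2)@(21, 5): e=[-4,18,66] → ·
    (2,3)@(5, 7): e=[60,10,10] → #
    (3,3)@(7, 7): e=[52,6,22] → #
    (4,3)@(9, 7): e=[44,2,34] → #
    (5,3)@(11, 7): e=[36,-2,46] → ·
    (6,3)@(13, 7): e=[28,-6,58] → ·
  covered (10 px):
    · · · · · · · · · · ·
    · · · · · · · · # # ·
    · · · · · # # # # # ·
    · · # # # · · · · · ·
    · · · · · · · · · · ·
T1:
  2·area = 36  (B↔C swapped to make it positive)
  edge (9, 3)→(6, 6): d=(-3,3) right/bottom  bias=-1
  edge (6, 6)→(0, 0): d=(-6,-6) top-left  bias=+0
  edge (0, 0)→(9, 3): d=(9,3) right/bottom  bias=-1
    (0,0)@(1, 1): e=[30,0,6] → #  [on edge]
    (1,0)@(3, 1): e=[24,12,0] → ·  [on edge]
    (5,0)@(11, 1): e=[0,60,-24] → ·  [on edge]
    (0,1)@(1, 3): e=[24,-12,24] → ·
    (1,1)@(3, 3): e=[18,0,18] → #  [on edge]
    (2,1)@(5, 3): e=[12,12,12] → #
    (3,1)@(7, 3): e=[6,24,6] → #
    (4,1)@(9, 3): e=[0,36,0] → ·  [on edge]
    (1,2)@(3, 5): e=[12,-12,36] → ·
    (2,2)@(5, 5): e=[6,0,30] → #  [on edge]
    (3,2)@(7, 5): e=[0,12,24] → ·  [on edge]
    (7,2)@(15, 5): e=[-24,60,0] → ·  [on edge]
    (2,3)@(5, 7): e=[0,-12,48] → ·  [on edge]
    (3,3)@(7, 7): e=[-6,0,42] → ·  [on edge]
    (10,3)@(21, 7): e=[-48,84,0] → ·  [on edge]
    (1,4)@(3, 9): e=[0,-36,72] → ·  [on edge]
    (4,4)@(9, 9): e=[-18,0,54] → ·  [on edge]
  covered (5 px):
    # · · · · · · · · · ·
    · # # # · · · · · · ·
    · · # · · · · · · · ·
    · · · · · · · · · · ·
    · · · · · · · · · · ·
T2:
  2·area = 10  (B↔C swapped to make it positive)
  edge (21, 3)→(4, 2): d=(-17,-1) top-left  bias=+0
  edge (4, 2)→(14, 2): d=(10,0) top-left  bias=+0
  edge (14, 2)→(21, 3): d=(7,1) right/bottom  bias=-1
    (3,0)@(7, 1): e=[20,-10,0] → ·  [on edge]
    (10,1)@(21, 3): e=[0,10,0] → ·  [on edge]
  covered (0 px):
    · · · · · · · · · · ·
    · · · · · · · · · · ·
    · · · · · · · · · · ·
    · · · · · · · · · · ·
    · · · · · · · · · · ·

Answer: [[0,0],[1,1],[2,1],[3,1],[2,2]]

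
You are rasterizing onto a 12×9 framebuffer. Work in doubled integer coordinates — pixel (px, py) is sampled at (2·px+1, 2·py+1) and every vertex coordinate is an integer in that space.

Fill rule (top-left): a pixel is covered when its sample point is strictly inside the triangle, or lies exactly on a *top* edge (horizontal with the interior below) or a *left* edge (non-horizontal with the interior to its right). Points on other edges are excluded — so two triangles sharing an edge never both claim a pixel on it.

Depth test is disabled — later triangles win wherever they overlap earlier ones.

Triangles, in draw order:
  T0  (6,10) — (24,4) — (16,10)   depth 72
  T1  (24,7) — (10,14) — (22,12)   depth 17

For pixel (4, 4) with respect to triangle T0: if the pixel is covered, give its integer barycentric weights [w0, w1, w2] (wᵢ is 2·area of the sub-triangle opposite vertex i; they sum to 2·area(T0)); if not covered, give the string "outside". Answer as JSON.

T0:
  2·area = 60
  edge (6, 10)→(24, 4): d=(18,-6) top-left  bias=+0
  edge (24, 4)→(16, 10): d=(-8,6) right/bottom  bias=-1
  edge (16, 10)→(6, 10): d=(-10,0) right/bottom  bias=-1
    (10,2)@(21, 5): e=[0,10,50] → X  [on edge]
    (11,2)@(23, 5): e=[12,-2,50] → .
    (7,3)@(15, 7): e=[0,30,30] → X  [on edge]
    (8,3)@(17, 7): e=[12,18,30] → X
    (9,3)@(19, 7): e=[24,6,30] → X
    (10,3)@(21, 7): e=[36,-6,30] → .
    (4,4)@(9, 9): e=[0,50,10] → X  [on edge]
    (5,4)@(11, 9): e=[12,38,10] → X
    (6,4)@(13, 9): e=[24,26,10] → X
    (9,4)@(19, 9): e=[60,-10,10] → .
    (1,5)@(3, 11): e=[0,70,-10] → .  [on edge]
    (4,5)@(9, 11): e=[36,34,-10] → .
  covered (9 px):
    . . . . . . . . . . . .
    . . . . . . . . . . . .
    . . . . . . . . . . X .
    . . . . . . . X X X . .
    . . . . X X X X X . . .
    . . . . . . . . . . . .
    . . . . . . . . . . . .
    . . . . . . . . . . . .
    . . . . . . . . . . . .
T1:
  2·area = 56  (B↔C swapped to make it positive)
  edge (24, 7)→(22, 12): d=(-2,5) right/bottom  bias=-1
  edge (22, 12)→(10, 14): d=(-12,2) right/bottom  bias=-1
  edge (10, 14)→(24, 7): d=(14,-7) top-left  bias=+0
    (10,4)@(21, 9): e=[11,38,7] → X
    (11,4)@(23, 9): e=[1,34,21] → X
    (8,5)@(17, 11): e=[27,22,7] → X
    (9,5)@(19, 11): e=[17,18,21] → X
    (11,5)@(23, 11): e=[-3,10,49] → .
    (6,6)@(13, 13): e=[43,6,7] → X
    (7,6)@(15, 13): e=[33,2,21] → X
    (8,6)@(17, 13): e=[23,-2,35] → .
    (9,6)@(19, 13): e=[13,-6,49] → .
    (10,6)@(21, 13): e=[3,-10,63] → .
    (6,7)@(13, 15): e=[39,-18,35] → .
    (7,7)@(15, 15): e=[29,-22,49] → .
  covered (7 px):
    . . . . . . . . . . . .
    . . . . . . . . . . . .
    . . . . . . . . . . . .
    . . . . . . . . . . . .
    . . . . . . . . . . X X
    . . . . . . . . X X X .
    . . . . . . X X . . . .
    . . . . . . . . . . . .
    . . . . . . . . . . . .

Final: [50,10,0]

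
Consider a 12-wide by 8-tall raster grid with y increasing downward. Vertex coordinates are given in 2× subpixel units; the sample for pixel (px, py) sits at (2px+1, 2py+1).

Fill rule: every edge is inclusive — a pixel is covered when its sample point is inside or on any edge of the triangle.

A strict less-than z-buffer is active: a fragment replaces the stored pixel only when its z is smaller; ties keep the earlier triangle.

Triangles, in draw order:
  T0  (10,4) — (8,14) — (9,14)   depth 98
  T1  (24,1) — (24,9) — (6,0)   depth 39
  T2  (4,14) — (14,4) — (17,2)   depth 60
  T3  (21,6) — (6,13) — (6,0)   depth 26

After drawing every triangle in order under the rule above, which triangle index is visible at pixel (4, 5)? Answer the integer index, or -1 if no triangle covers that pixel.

T0:
  2·area = 10  (B↔C swapped to make it positive)
  edge (10, 4)→(9, 14): d=(-1,10) inclusive
  edge (9, 14)→(8, 14): d=(-1,0) inclusive
  edge (8, 14)→(10, 4): d=(2,-10) inclusive
    (4,4)@(9, 9): e=[5,5,0] → █  [on edge]
    (5,4)@(11, 9): e=[-15,5,20] → ·
    (4,5)@(9, 11): e=[3,3,4] → █
    (5,5)@(11, 11): e=[-17,3,24] → ·
    (4,6)@(9, 13): e=[1,1,8] → █
    (5,6)@(11, 13): e=[-19,1,28] → ·
    (4,7)@(9, 15): e=[-1,-1,12] → ·
  covered (3 px):
    · · · · · · · · · · · ·
    · · · · · · · · · · · ·
    · · · · · · · · · · · ·
    · · · · · · · · · · · ·
    · · · · █ · · · · · · ·
    · · · · █ · · · · · · ·
    · · · · █ · · · · · · ·
    · · · · · · · · · · · ·
T1:
  2·area = 144
  edge (24, 1)→(24, 9): d=(0,8) inclusive
  edge (24, 9)→(6, 0): d=(-18,-9) inclusive
  edge (6, 0)→(24, 1): d=(18,1) inclusive
    (4,0)@(9, 1): e=[120,9,15] → █
    (5,0)@(11, 1): e=[104,27,13] → █
    (6,0)@(13, 1): e=[88,45,11] → █
    (7,0)@(15, 1): e=[72,63,9] → █
    (8,0)@(17, 1): e=[56,81,7] → █
    (9,0)@(19, 1): e=[40,99,5] → █
    (10,0)@(21, 1): e=[24,117,3] → █
    (11,0)@(23, 1): e=[8,135,1] → █
    (4,1)@(9, 3): e=[120,-27,51] → ·
    (5,1)@(11, 3): e=[104,-9,49] → ·
    (6,1)@(13, 3): e=[88,9,47] → █
    (6,2)@(13, 5): e=[88,-27,83] → ·
  covered (20 px):
    · · · · █ █ █ █ █ █ █ █
    · · · · · · █ █ █ █ █ █
    · · · · · · · · █ █ █ █
    · · · · · · · · · · █ █
    · · · · · · · · · · · ·
    · · · · · · · · · · · ·
    · · · · · · · · · · · ·
    · · · · · · · · · · · ·
T2:
  2·area = 10
  edge (4, 14)→(14, 4): d=(10,-10) inclusive
  edge (14, 4)→(17, 2): d=(3,-2) inclusive
  edge (17, 2)→(4, 14): d=(-13,12) inclusive
    (8,0)@(17, 1): e=[0,-3,13] → ·  [on edge]
    (7,1)@(15, 3): e=[0,-1,11] → ·  [on edge]
    (6,2)@(13, 5): e=[0,1,9] → █  [on edge]
    (7,2)@(15, 5): e=[20,5,-15] → ·
    (5,3)@(11, 7): e=[0,3,7] → █  [on edge]
    (6,3)@(13, 7): e=[20,7,-17] → ·
    (4,4)@(9, 9): e=[0,5,5] → █  [on edge]
    (5,4)@(11, 9): e=[20,9,-19] → ·
    (3,5)@(7, 11): e=[0,7,3] → █  [on edge]
    (4,5)@(9, 11): e=[20,11,-21] → ·
    (2,6)@(5, 13): e=[0,9,1] → █  [on edge]
    (3,6)@(7, 13): e=[20,13,-23] → ·
    (1,7)@(3, 15): e=[0,11,-1] → ·  [on edge]
  covered (5 px):
    · · · · · · · · · · · ·
    · · · · · · · · · · · ·
    · · · · · · █ · · · · ·
    · · · · · █ · · · · · ·
    · · · · █ · · · · · · ·
    · · · █ · · · · · · · ·
    · · █ · · · · · · · · ·
    · · · · · · · · · · · ·
T3:
  2·area = 195
  edge (21, 6)→(6, 13): d=(-15,7) inclusive
  edge (6, 13)→(6, 0): d=(0,-13) inclusive
  edge (6, 0)→(21, 6): d=(15,6) inclusive
    (3,0)@(7, 1): e=[173,13,9] → █
    (4,0)@(9, 1): e=[159,39,-3] → ·
    (3,1)@(7, 3): e=[143,13,39] → █
    (4,1)@(9, 3): e=[129,39,27] → █
    (5,1)@(11, 3): e=[115,65,15] → █
    (6,1)@(13, 3): e=[101,91,3] → █
    (7,1)@(15, 3): e=[87,117,-9] → ·
    (3,2)@(7, 5): e=[113,13,69] → █
    (7,2)@(15, 5): e=[57,117,21] → █
    (8,2)@(17, 5): e=[43,143,9] → █
    (9,2)@(19, 5): e=[29,169,-3] → ·
    (3,3)@(7, 7): e=[83,13,99] → █
  covered (23 px):
    · · · █ · · · · · · · ·
    · · · █ █ █ █ · · · · ·
    · · · █ █ █ █ █ █ · · ·
    · · · █ █ █ █ █ █ · · ·
    · · · █ █ █ █ · · · · ·
    · · · █ █ · · · · · · ·
    · · · · · · · · · · · ·
    · · · · · · · · · · · ·

Z-buffer (winner per pixel, '.' = empty):
  . . . 3 1 1 1 1 1 1 1 1
  . . . 3 3 3 3 1 1 1 1 1
  . . . 3 3 3 3 3 3 1 1 1
  . . . 3 3 3 3 3 3 . 1 1
  . . . 3 3 3 3 . . . . .
  . . . 3 3 . . . . . . .
  . . 2 . 0 . . . . . . .
  . . . . . . . . . . . .

Result: 3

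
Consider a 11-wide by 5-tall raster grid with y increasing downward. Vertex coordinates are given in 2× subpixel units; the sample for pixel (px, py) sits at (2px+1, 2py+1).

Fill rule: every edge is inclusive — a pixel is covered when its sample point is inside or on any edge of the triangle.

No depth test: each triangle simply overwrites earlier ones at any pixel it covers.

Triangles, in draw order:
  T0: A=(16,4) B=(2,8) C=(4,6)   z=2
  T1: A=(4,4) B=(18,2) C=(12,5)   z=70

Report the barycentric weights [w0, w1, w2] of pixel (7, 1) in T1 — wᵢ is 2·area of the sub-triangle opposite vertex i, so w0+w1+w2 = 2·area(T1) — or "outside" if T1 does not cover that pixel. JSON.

T0:
  2·area = 20
  edge (16, 4)→(2, 8): d=(-14,4) inclusive
  edge (2, 8)→(4, 6): d=(2,-2) inclusive
  edge (4, 6)→(16, 4): d=(12,-2) inclusive
    (4,0)@(9, 1): e=[70,0,-50] → ·  [on edge]
    (3,1)@(7, 3): e=[50,0,-30] → ·  [on edge]
    (2,2)@(5, 5): e=[30,0,-10] → ·  [on edge]
    (5,2)@(11, 5): e=[6,12,2] → #
    (6,2)@(13, 5): e=[-2,16,6] → ·
    (1,3)@(3, 7): e=[10,0,10] → #  [on edge]
    (2,3)@(5, 7): e=[2,4,14] → #
    (3,3)@(7, 7): e=[-6,8,18] → ·
    (5,3)@(11, 7): e=[-22,16,26] → ·
    (0,4)@(1, 9): e=[-10,0,30] → ·  [on edge]
    (1,4)@(3, 9): e=[-18,4,34] → ·
    (2,4)@(5, 9): e=[-26,8,38] → ·
  covered (3 px):
    · · · · · · · · · · ·
    · · · · · · · · · · ·
    · · · · · # · · · · ·
    · # # · · · · · · · ·
    · · · · · · · · · · ·
T1:
  2·area = 30
  edge (4, 4)→(18, 2): d=(14,-2) inclusive
  edge (18, 2)→(12, 5): d=(-6,3) inclusive
  edge (12, 5)→(4, 4): d=(-8,-1) inclusive
    (5,1)@(11, 3): e=[0,15,15] → #  [on edge]
    (6,1)@(13, 3): e=[4,9,17] → #
    (7,1)@(15, 3): e=[8,3,19] → #
    (8,1)@(17, 3): e=[12,-3,21] → ·
    (5,2)@(11, 5): e=[28,3,-1] → ·
    (6,2)@(13, 5): e=[32,-3,1] → ·
    (7,2)@(15, 5): e=[36,-9,3] → ·
  covered (3 px):
    · · · · · · · · · · ·
    · · · · · # # # · · ·
    · · · · · · · · · · ·
    · · · · · · · · · · ·
    · · · · · · · · · · ·

Result: [3,19,8]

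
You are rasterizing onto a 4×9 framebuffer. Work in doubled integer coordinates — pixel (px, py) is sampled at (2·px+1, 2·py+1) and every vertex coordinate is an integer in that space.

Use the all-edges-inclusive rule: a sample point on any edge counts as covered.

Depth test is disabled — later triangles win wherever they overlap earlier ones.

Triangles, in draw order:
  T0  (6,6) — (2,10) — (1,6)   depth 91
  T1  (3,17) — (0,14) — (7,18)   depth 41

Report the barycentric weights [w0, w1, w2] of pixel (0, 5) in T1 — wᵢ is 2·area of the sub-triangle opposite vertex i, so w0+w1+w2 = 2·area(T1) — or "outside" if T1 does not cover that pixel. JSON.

T0:
  2·area = 20
  edge (6, 6)→(2, 10): d=(-4,4) inclusive
  edge (2, 10)→(1, 6): d=(-1,-4) inclusive
  edge (1, 6)→(6, 6): d=(5,0) inclusive
    (3,2)@(7, 5): e=[0,25,-5] → ·  [on edge]
    (1,3)@(3, 7): e=[8,7,5] → #
    (2,3)@(5, 7): e=[0,15,5] → #  [on edge]
    (3,3)@(7, 7): e=[-8,23,5] → ·
    (1,4)@(3, 9): e=[0,5,15] → #  [on edge]
    (2,4)@(5, 9): e=[-8,13,15] → ·
    (0,5)@(1, 11): e=[0,-5,25] → ·  [on edge]
    (1,5)@(3, 11): e=[-8,3,25] → ·
  covered (3 px):
    · · · ·
    · · · ·
    · · · ·
    · # # ·
    · # · ·
    · · · ·
    · · · ·
    · · · ·
    · · · ·
T1:
  2·area = 9
  edge (3, 17)→(0, 14): d=(-3,-3) inclusive
  edge (0, 14)→(7, 18): d=(7,4) inclusive
  edge (7, 18)→(3, 17): d=(-4,-1) inclusive
    (0,7)@(1, 15): e=[0,3,6] → #  [on edge]
    (1,7)@(3, 15): e=[6,-5,8] → ·
    (0,8)@(1, 17): e=[-6,17,-2] → ·
    (1,8)@(3, 17): e=[0,9,0] → #  [on edge]
    (2,8)@(5, 17): e=[6,1,2] → #
    (3,8)@(7, 17): e=[12,-7,4] → ·
  covered (3 px):
    · · · ·
    · · · ·
    · · · ·
    · · · ·
    · · · ·
    · · · ·
    · · · ·
    # · · ·
    · # # ·

Answer: "outside"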